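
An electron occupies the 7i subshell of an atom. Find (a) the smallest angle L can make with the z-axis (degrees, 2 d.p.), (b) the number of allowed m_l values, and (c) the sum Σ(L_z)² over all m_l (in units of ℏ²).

θ_min ≈ 22.21°; 13 values; Σ(L_z)² = 182 ℏ²

7i means n = 7, l = 6.
cos θ_min = 6/√42, so θ_min ≈ 22.21°.
There are 2l+1 = 13 values of m_l.
Σ m_l² = 182, so Σ(L_z)² = 182 ℏ².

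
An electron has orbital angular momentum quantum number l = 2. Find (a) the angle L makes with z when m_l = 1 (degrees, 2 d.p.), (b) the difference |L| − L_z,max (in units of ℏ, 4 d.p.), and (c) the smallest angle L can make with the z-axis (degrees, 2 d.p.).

For m_l = 1: cos θ = 1/√6, θ ≈ 65.91°.
|L| − L_z,max = (√6 − 2)ℏ ≈ 0.4495ℏ.
cos θ_min = 2/√6, so θ_min ≈ 35.26°.

θ(m_l=1) ≈ 65.91°; |L|−L_z,max ≈ 0.4495ℏ; θ_min ≈ 35.26°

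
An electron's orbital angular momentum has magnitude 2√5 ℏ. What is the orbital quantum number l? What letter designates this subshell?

|L| = ℏ√(l(l+1)), so l(l+1) = 20.
l² + l − 20 = 0 ⇒ l = 4.

l = 4 (g orbital)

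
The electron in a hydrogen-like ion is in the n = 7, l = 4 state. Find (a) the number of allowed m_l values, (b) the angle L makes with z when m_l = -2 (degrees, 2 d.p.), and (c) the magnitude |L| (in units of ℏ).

9 values; θ(m_l=-2) ≈ 116.57°; |L| = 2√5 ℏ ≈ 4.472ℏ

There are 2l+1 = 9 values of m_l.
For m_l = -2: cos θ = -2/√20, θ ≈ 116.57°.
|L| = ℏ√(4·5) = 2√5 ℏ ≈ 4.472ℏ.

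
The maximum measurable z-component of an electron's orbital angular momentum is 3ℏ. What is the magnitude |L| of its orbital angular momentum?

L_z,max = lℏ, so l = 3.
|L| = √(l(l+1)) ℏ = 2√3 ℏ.

|L| = 2√3 ℏ ≈ 3.464ℏ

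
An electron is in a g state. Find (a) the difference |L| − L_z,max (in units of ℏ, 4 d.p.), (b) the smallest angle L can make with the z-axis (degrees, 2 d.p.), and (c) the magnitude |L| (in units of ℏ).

|L|−L_z,max ≈ 0.4721ℏ; θ_min ≈ 26.57°; |L| = 2√5 ℏ ≈ 4.472ℏ

G corresponds to l = 4.
|L| − L_z,max = (2√5 − 4)ℏ ≈ 0.4721ℏ.
cos θ_min = 4/√20, so θ_min ≈ 26.57°.
|L| = ℏ√(4·5) = 2√5 ℏ ≈ 4.472ℏ.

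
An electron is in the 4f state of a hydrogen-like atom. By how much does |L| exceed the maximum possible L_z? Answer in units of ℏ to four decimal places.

The 4f subshell has l = 3.
|L| = 2√3 ℏ ≈ 3.4641ℏ, while L_z,max = lℏ = 3ℏ.
The difference is (2√3 − 3)ℏ ≈ 0.4641ℏ.

|L| − L_z,max ≈ 0.4641ℏ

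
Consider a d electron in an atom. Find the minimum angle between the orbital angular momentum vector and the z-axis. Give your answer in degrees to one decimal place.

The letter d corresponds to l = 2.
|L|² = l(l+1)ℏ² = 6ℏ², so |L| = √6 ℏ.
The smallest angle corresponds to the largest L_z, i.e. m_l = l = 2, giving L_z = 2ℏ.
cos θ_min = 2/√6, so θ_min ≈ 35.3°.

θ_min ≈ 35.3°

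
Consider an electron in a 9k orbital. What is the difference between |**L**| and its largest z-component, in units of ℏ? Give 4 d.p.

The 9k subshell has l = 7.
|L| = 2√14 ℏ ≈ 7.4833ℏ, while L_z,max = lℏ = 7ℏ.
The difference is (2√14 − 7)ℏ ≈ 0.4833ℏ.

|L| − L_z,max ≈ 0.4833ℏ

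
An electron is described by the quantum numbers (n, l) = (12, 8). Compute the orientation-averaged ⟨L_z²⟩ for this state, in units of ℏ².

m_l ∈ {-8, -7, -6, -5, -4, -3, -2, -1, 0, 1, 2, 3, 4, 5, 6, 7, 8}.
⟨L_z²⟩ = ℏ²·l(l+1)/3 = 24ℏ².

⟨L_z²⟩ = 24 ℏ²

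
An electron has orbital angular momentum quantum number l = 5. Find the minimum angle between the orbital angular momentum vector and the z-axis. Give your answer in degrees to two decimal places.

|L|² = l(l+1)ℏ² = 30ℏ², so |L| = √30 ℏ.
The smallest angle corresponds to the largest L_z, i.e. m_l = l = 5, giving L_z = 5ℏ.
cos θ_min = 5/√30, so θ_min ≈ 24.09°.

θ_min ≈ 24.09°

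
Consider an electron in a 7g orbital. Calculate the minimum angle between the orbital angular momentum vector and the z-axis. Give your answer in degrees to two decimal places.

For 7g, l = 4.
|L|² = l(l+1)ℏ² = 20ℏ², so |L| = 2√5 ℏ.
The smallest angle corresponds to the largest L_z, i.e. m_l = l = 4, giving L_z = 4ℏ.
cos θ_min = 4/√20, so θ_min ≈ 26.57°.

θ_min ≈ 26.57°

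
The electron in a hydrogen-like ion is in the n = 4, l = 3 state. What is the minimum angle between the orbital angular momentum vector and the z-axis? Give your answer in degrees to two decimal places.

|L| = ℏ√(l(l+1)) = 2√3 ℏ.
The smallest angle corresponds to the largest L_z, i.e. m_l = l = 3, giving L_z = 3ℏ.
cos θ_min = 3/√12, so θ_min ≈ 30.00°.

θ_min ≈ 30.00°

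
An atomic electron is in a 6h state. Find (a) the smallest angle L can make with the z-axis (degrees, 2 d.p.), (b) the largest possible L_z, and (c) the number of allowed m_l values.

The 6h subshell has l = 5.
cos θ_min = 5/√30, so θ_min ≈ 24.09°.
L_z,max = lℏ = 5ℏ.
There are 2l+1 = 11 values of m_l.

θ_min ≈ 24.09°; L_z,max = 5ℏ; 11 values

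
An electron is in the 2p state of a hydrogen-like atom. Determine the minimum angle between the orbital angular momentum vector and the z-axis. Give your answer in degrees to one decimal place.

θ_min ≈ 45.0°

The 2p subshell has l = 1.
|L|² = l(l+1)ℏ² = 2ℏ², so |L| = √2 ℏ.
The smallest angle corresponds to the largest L_z, i.e. m_l = l = 1, giving L_z = 1ℏ.
cos θ_min = 1/√2, so θ_min ≈ 45.0°.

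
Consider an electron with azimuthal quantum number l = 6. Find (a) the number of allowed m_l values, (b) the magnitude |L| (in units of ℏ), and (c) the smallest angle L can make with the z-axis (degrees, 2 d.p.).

13 values; |L| = √42 ℏ ≈ 6.481ℏ; θ_min ≈ 22.21°

There are 2l+1 = 13 values of m_l.
|L| = ℏ√(6·7) = √42 ℏ ≈ 6.481ℏ.
cos θ_min = 6/√42, so θ_min ≈ 22.21°.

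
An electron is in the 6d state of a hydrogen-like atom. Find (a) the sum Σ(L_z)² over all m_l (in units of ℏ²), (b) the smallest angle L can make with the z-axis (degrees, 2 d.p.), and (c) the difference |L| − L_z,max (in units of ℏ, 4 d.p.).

For 6d, l = 2.
Σ m_l² = 10, so Σ(L_z)² = 10 ℏ².
cos θ_min = 2/√6, so θ_min ≈ 35.26°.
|L| − L_z,max = (√6 − 2)ℏ ≈ 0.4495ℏ.

Σ(L_z)² = 10 ℏ²; θ_min ≈ 35.26°; |L|−L_z,max ≈ 0.4495ℏ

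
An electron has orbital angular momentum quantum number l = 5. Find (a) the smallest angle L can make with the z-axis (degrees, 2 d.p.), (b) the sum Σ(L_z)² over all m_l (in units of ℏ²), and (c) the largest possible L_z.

θ_min ≈ 24.09°; Σ(L_z)² = 110 ℏ²; L_z,max = 5ℏ

cos θ_min = 5/√30, so θ_min ≈ 24.09°.
Σ m_l² = 110, so Σ(L_z)² = 110 ℏ².
L_z,max = lℏ = 5ℏ.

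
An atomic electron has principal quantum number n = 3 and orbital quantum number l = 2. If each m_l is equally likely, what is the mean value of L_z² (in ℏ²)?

The allowed m_l values are -2, -1, 0, 1, 2.
⟨L_z²⟩ = ℏ²·l(l+1)/3 = 2ℏ².

⟨L_z²⟩ = 2 ℏ²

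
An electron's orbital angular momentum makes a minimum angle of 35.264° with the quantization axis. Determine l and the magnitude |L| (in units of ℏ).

At minimum angle, m_l = l, so cos θ = l/√(l(l+1)); cos²θ = l/(l+1) = 0.6667.
Thus l = 0.6667/(1 − 0.6667) ≈ 2.
Then |L| = ℏ√(2·3) = √6 ℏ.

l = 2, |L| = √6 ℏ ≈ 2.449ℏ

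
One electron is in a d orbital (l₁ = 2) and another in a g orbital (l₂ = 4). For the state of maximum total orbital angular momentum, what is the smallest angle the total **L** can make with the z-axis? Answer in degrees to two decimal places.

L runs from |2 − 4| = 2 to 2 + 4 = 6.
Allowed values: L = 2, 3, 4, 5, 6.
The maximum is L = 6, with |L_tot| = ℏ√(6·7) = √42 ℏ.
The minimum angle with z is arccos(6/√42) ≈ 22.21°.

θ_min ≈ 22.21°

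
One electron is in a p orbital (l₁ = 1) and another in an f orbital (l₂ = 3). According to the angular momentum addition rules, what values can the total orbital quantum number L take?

L = 2, 3, 4

By the triangle rule, |l₁ − l₂| ≤ L ≤ l₁ + l₂.
Allowed values: L = 2, 3, 4.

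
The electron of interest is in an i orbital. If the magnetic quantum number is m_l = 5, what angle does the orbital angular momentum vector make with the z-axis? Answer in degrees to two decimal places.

The letter i corresponds to l = 6.
|L|² = l(l+1)ℏ² = 42ℏ², so |L| = √42 ℏ.
L_z = m_l ℏ = 5ℏ.
cos θ = L_z/|L| = 5/√42, so θ ≈ 39.51°.

θ ≈ 39.51°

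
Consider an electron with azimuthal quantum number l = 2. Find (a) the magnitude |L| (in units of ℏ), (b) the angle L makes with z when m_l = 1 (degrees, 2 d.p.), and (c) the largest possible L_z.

|L| = √6 ℏ ≈ 2.449ℏ; θ(m_l=1) ≈ 65.91°; L_z,max = 2ℏ

|L| = ℏ√(2·3) = √6 ℏ ≈ 2.449ℏ.
For m_l = 1: cos θ = 1/√6, θ ≈ 65.91°.
L_z,max = lℏ = 2ℏ.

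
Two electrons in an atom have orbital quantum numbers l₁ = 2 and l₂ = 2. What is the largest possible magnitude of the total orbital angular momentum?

By the triangle rule, |l₁ − l₂| ≤ L ≤ l₁ + l₂.
So L can be 0, 1, 2, 3, 4.
The largest magnitude corresponds to L = 4: |L_tot| = ℏ√(4·5) = 2√5 ℏ.

|L_tot|_max = 2√5 ℏ ≈ 4.472ℏ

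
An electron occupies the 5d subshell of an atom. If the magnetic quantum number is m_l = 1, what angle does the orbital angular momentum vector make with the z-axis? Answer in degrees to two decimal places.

5d means n = 5, l = 2.
|L| = √(l(l+1)) ℏ = √6 ℏ.
L_z = m_l ℏ = 1ℏ.
cos θ = L_z/|L| = 1/√6, so θ ≈ 65.91°.

θ ≈ 65.91°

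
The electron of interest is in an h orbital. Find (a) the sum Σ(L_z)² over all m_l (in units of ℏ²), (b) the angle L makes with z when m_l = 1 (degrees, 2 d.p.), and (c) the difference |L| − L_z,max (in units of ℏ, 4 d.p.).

An h state has l = 5.
Σ m_l² = 110, so Σ(L_z)² = 110 ℏ².
For m_l = 1: cos θ = 1/√30, θ ≈ 79.48°.
|L| − L_z,max = (√30 − 5)ℏ ≈ 0.4772ℏ.

Σ(L_z)² = 110 ℏ²; θ(m_l=1) ≈ 79.48°; |L|−L_z,max ≈ 0.4772ℏ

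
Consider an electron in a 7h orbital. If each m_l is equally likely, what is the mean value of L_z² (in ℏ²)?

7h means n = 7, l = 5.
The allowed m_l values are -5, -4, -3, -2, -1, 0, 1, 2, 3, 4, 5.
⟨L_z²⟩ = ℏ²·l(l+1)/3 = 10ℏ².

⟨L_z²⟩ = 10 ℏ²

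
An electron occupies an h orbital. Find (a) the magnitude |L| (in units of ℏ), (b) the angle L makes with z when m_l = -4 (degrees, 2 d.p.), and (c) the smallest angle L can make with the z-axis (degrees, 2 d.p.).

|L| = √30 ℏ ≈ 5.477ℏ; θ(m_l=-4) ≈ 136.91°; θ_min ≈ 24.09°

For an h orbital, l = 5.
|L| = ℏ√(5·6) = √30 ℏ ≈ 5.477ℏ.
For m_l = -4: cos θ = -4/√30, θ ≈ 136.91°.
cos θ_min = 5/√30, so θ_min ≈ 24.09°.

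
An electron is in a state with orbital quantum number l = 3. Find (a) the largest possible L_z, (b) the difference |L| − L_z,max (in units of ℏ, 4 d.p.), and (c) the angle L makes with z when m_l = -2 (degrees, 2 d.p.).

L_z,max = lℏ = 3ℏ.
|L| − L_z,max = (2√3 − 3)ℏ ≈ 0.4641ℏ.
For m_l = -2: cos θ = -2/√12, θ ≈ 125.26°.

L_z,max = 3ℏ; |L|−L_z,max ≈ 0.4641ℏ; θ(m_l=-2) ≈ 125.26°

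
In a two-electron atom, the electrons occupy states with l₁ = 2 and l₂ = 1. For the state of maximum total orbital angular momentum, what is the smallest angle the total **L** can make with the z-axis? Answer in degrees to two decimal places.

Angular momentum addition gives L = |l₁ − l₂|, …, l₁ + l₂.
Allowed values: L = 1, 2, 3.
The maximum is L = 3, with |L_tot| = ℏ√(3·4) = 2√3 ℏ.
The minimum angle with z is arccos(3/√12) ≈ 30.00°.

θ_min ≈ 30.00°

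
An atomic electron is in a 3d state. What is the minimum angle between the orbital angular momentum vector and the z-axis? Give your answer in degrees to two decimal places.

For 3d, l = 2.
|L| = ℏ√(l(l+1)) = √6 ℏ.
The smallest angle corresponds to the largest L_z, i.e. m_l = l = 2, giving L_z = 2ℏ.
cos θ_min = 2/√6, so θ_min ≈ 35.26°.

θ_min ≈ 35.26°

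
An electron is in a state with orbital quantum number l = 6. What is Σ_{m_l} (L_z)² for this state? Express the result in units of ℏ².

Σ(L_z)² = 182 ℏ²

The allowed m_l values are -6, -5, -4, -3, -2, -1, 0, 1, 2, 3, 4, 5, 6.
Σ m_l² = 2·(1 + 4 + 9 + 16 + 25 + 36) = 182.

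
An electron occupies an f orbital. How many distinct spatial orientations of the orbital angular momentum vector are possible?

7

The letter f corresponds to l = 3.
The number of m_l values is 2l + 1 = 2·3 + 1 = 7.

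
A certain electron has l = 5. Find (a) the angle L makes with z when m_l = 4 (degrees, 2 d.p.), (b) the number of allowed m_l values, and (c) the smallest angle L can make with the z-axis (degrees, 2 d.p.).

θ(m_l=4) ≈ 43.09°; 11 values; θ_min ≈ 24.09°

For m_l = 4: cos θ = 4/√30, θ ≈ 43.09°.
There are 2l+1 = 11 values of m_l.
cos θ_min = 5/√30, so θ_min ≈ 24.09°.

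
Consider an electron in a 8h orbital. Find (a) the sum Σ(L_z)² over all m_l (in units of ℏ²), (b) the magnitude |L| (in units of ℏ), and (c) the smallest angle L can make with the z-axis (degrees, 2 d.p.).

8h means n = 8, l = 5.
Σ m_l² = 110, so Σ(L_z)² = 110 ℏ².
|L| = ℏ√(5·6) = √30 ℏ ≈ 5.477ℏ.
cos θ_min = 5/√30, so θ_min ≈ 24.09°.

Σ(L_z)² = 110 ℏ²; |L| = √30 ℏ ≈ 5.477ℏ; θ_min ≈ 24.09°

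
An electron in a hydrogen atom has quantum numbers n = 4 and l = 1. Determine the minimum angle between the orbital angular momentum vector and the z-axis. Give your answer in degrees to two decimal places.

θ_min ≈ 45.00°

|L|² = l(l+1)ℏ² = 2ℏ², so |L| = √2 ℏ.
The smallest angle corresponds to the largest L_z, i.e. m_l = l = 1, giving L_z = 1ℏ.
cos θ_min = 1/√2, so θ_min ≈ 45.00°.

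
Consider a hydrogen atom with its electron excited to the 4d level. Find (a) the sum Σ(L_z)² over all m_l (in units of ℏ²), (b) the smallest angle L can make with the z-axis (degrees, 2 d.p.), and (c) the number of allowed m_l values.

Σ(L_z)² = 10 ℏ²; θ_min ≈ 35.26°; 5 values

The 4d level has l = 2.
Σ m_l² = 10, so Σ(L_z)² = 10 ℏ².
cos θ_min = 2/√6, so θ_min ≈ 35.26°.
There are 2l+1 = 5 values of m_l.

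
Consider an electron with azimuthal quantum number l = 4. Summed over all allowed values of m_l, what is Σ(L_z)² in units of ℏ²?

Σ(L_z)² = 60 ℏ²

m_l ∈ {-4, -3, -2, -1, 0, 1, 2, 3, 4}.
Σ m_l² = 2·(1 + 4 + 9 + 16) = 60.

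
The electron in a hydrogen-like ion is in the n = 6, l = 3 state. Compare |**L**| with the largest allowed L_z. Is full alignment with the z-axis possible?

No: L_z,max = 3ℏ < |L| = 2√3 ℏ ≈ 3.464ℏ

|L| = 2√3 ℏ ≈ 3.4641ℏ, while L_z,max = lℏ = 3ℏ.
Since |L| > L_z,max, the vector can never point exactly along z; the closest it comes is θ_min = arccos(3/√12) ≈ 30.0°.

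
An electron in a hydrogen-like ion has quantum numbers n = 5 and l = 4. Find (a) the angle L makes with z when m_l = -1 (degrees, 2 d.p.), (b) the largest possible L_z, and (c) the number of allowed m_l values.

θ(m_l=-1) ≈ 102.92°; L_z,max = 4ℏ; 9 values

For m_l = -1: cos θ = -1/√20, θ ≈ 102.92°.
L_z,max = lℏ = 4ℏ.
There are 2l+1 = 9 values of m_l.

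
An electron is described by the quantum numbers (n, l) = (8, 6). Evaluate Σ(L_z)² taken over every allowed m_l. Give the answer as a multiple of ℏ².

Σ(L_z)² = 182 ℏ²

m_l runs from −6 to 6, i.e. {-6, -5, -4, -3, -2, -1, 0, 1, 2, 3, 4, 5, 6}.
Σ m_l² = l(l+1)(2l+1)/3 = 6·7·13/3 = 182.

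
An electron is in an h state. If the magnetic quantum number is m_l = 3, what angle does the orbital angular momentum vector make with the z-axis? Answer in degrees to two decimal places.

θ ≈ 56.79°

The letter h corresponds to l = 5.
|L| = √(l(l+1)) ℏ = √30 ℏ.
L_z = m_l ℏ = 3ℏ.
cos θ = L_z/|L| = 3/√30, so θ ≈ 56.79°.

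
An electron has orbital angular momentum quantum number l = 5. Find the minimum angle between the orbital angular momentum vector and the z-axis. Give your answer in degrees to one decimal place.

|L| = ℏ√(l(l+1)) = √30 ℏ.
The smallest angle corresponds to the largest L_z, i.e. m_l = l = 5, giving L_z = 5ℏ.
cos θ_min = 5/√30, so θ_min ≈ 24.1°.

θ_min ≈ 24.1°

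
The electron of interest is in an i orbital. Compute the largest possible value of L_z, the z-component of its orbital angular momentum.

L_z,max = 6ℏ

For an i orbital, l = 6.
L_z = m_l ℏ with m_l ∈ {−6, …, 6}; the maximum is m_l = 6.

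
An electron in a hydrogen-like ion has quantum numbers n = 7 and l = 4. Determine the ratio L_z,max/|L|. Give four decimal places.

L_z,max/|L| = 0.8944

|L| = 2√5 ℏ ≈ 4.4721ℏ, while L_z,max = lℏ = 4ℏ.
L_z,max/|L| = 4/√20 = 0.8944.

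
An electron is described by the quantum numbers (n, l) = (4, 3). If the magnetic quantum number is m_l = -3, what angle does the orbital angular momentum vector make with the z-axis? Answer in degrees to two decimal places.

|L| = ℏ√(l(l+1)) = 2√3 ℏ.
L_z = m_l ℏ = −3ℏ.
cos θ = L_z/|L| = -3/√12, so θ ≈ 150.00°.

θ ≈ 150.00°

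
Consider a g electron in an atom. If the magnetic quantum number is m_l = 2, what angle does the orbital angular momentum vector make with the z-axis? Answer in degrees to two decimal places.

θ ≈ 63.43°

The letter g corresponds to l = 4.
|L| = √(l(l+1)) ℏ = 2√5 ℏ.
L_z = m_l ℏ = 2ℏ.
cos θ = L_z/|L| = 2/√20, so θ ≈ 63.43°.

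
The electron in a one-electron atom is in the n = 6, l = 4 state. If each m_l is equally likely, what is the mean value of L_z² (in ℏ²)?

m_l ∈ {-4, -3, -2, -1, 0, 1, 2, 3, 4}.
⟨L_z²⟩ = ℏ²·(Σ m_l²)/(2l+1) = ℏ²·60/9 = 6.667ℏ².

⟨L_z²⟩ = 6.667 ℏ²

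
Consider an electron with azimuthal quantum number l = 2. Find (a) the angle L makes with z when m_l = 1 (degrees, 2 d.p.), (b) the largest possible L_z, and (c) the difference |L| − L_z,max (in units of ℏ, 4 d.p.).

θ(m_l=1) ≈ 65.91°; L_z,max = 2ℏ; |L|−L_z,max ≈ 0.4495ℏ

For m_l = 1: cos θ = 1/√6, θ ≈ 65.91°.
L_z,max = lℏ = 2ℏ.
|L| − L_z,max = (√6 − 2)ℏ ≈ 0.4495ℏ.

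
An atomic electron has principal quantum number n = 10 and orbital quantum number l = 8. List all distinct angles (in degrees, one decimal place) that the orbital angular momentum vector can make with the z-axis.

θ ∈ {19.5°, 34.4°, 45.0°, 53.9°, 61.9°, 69.3°, 76.4°, 83.2°, 90.0°, 96.8°, 103.6°, 110.7°, 118.1°, 126.1°, 135.0°, 145.6°, 160.5°}

|L| = ℏ√(l(l+1)) = 6√2 ℏ.
cos θ = m_l/√72 for each m_l ∈ {-8, -7, -6, -5, -4, -3, -2, -1, 0, 1, 2, 3, 4, 5, 6, 7, 8}.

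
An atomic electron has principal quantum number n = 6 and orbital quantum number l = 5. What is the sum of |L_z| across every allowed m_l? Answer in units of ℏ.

m_l runs from −5 to 5, i.e. {-5, -4, -3, -2, -1, 0, 1, 2, 3, 4, 5}.
Σ|m_l| = l(l+1) = 30.

Σ|L_z| = 30 ℏ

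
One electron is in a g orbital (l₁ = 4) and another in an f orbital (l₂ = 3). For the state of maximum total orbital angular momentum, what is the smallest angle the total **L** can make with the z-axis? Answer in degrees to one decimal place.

θ_min ≈ 20.7°

The total orbital quantum number L ranges from |l₁ − l₂| to l₁ + l₂ in integer steps.
Allowed values: L = 1, 2, 3, 4, 5, 6, 7.
The maximum is L = 7, with |L_tot| = ℏ√(7·8) = 2√14 ℏ.
The minimum angle with z is arccos(7/√56) ≈ 20.7°.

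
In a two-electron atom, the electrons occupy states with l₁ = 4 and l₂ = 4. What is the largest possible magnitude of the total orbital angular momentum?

The total orbital quantum number L ranges from |l₁ − l₂| to l₁ + l₂ in integer steps.
L ∈ {0, 1, 2, 3, 4, 5, 6, 7, 8}.
The largest magnitude corresponds to L = 8: |L_tot| = ℏ√(8·9) = 6√2 ℏ.

|L_tot|_max = 6√2 ℏ ≈ 8.485ℏ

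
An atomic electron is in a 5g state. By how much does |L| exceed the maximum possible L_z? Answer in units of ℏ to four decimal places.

|L| − L_z,max ≈ 0.4721ℏ

For 5g, l = 4.
|L| = 2√5 ℏ ≈ 4.4721ℏ, while L_z,max = lℏ = 4ℏ.
The difference is (2√5 − 4)ℏ ≈ 0.4721ℏ.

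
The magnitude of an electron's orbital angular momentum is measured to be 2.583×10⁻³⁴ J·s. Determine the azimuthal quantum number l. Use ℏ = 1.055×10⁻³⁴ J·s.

l = 2

|L|/ℏ = (2.583×10⁻³⁴)/(1.055×10⁻³⁴) ≈ 2.448.
l(l+1) ≈ 2.448² ≈ 5.99, so l = 2.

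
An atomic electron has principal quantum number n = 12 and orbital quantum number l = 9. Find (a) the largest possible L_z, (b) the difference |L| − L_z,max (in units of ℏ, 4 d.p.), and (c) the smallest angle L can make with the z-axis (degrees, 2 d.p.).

L_z,max = 9ℏ; |L|−L_z,max ≈ 0.4868ℏ; θ_min ≈ 18.43°

L_z,max = lℏ = 9ℏ.
|L| − L_z,max = (3√10 − 9)ℏ ≈ 0.4868ℏ.
cos θ_min = 9/√90, so θ_min ≈ 18.43°.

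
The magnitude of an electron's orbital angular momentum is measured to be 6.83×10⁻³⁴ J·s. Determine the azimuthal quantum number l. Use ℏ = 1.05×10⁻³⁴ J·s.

l = 6

In units of ℏ, |L| ≈ 6.505.
l(l+1) ≈ 6.505² ≈ 42.31, so l = 6.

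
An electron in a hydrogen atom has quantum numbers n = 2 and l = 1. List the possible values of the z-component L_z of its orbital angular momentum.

L_z ∈ {−ℏ, 0, ℏ}

L_z = m_l ℏ with m_l ranging from −l to +l in integer steps.
For l = 1: m_l ∈ {-1, 0, 1}.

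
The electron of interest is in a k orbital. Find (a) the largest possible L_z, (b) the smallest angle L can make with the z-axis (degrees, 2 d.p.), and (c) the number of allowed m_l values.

The letter k corresponds to l = 7.
L_z,max = lℏ = 7ℏ.
cos θ_min = 7/√56, so θ_min ≈ 20.70°.
There are 2l+1 = 15 values of m_l.

L_z,max = 7ℏ; θ_min ≈ 20.70°; 15 values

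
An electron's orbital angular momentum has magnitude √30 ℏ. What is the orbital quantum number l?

l = 5

Since |L|² = l(l+1)ℏ², l(l+1) = 30.
The positive root is l = 5.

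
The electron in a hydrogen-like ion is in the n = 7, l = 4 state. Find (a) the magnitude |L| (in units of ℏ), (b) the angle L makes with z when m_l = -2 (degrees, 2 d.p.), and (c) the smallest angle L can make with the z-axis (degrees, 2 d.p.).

|L| = 2√5 ℏ ≈ 4.472ℏ; θ(m_l=-2) ≈ 116.57°; θ_min ≈ 26.57°

|L| = ℏ√(4·5) = 2√5 ℏ ≈ 4.472ℏ.
For m_l = -2: cos θ = -2/√20, θ ≈ 116.57°.
cos θ_min = 4/√20, so θ_min ≈ 26.57°.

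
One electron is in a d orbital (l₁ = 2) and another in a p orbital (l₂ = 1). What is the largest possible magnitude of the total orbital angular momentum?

|L_tot|_max = 2√3 ℏ ≈ 3.464ℏ

By the triangle rule, |l₁ − l₂| ≤ L ≤ l₁ + l₂.
Allowed values: L = 1, 2, 3.
The largest magnitude corresponds to L = 3: |L_tot| = ℏ√(3·4) = 2√3 ℏ.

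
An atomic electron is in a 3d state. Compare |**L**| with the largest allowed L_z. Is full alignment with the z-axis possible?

No: L_z,max = 2ℏ < |L| = √6 ℏ ≈ 2.449ℏ

3d means n = 3, l = 2.
|L| = √6 ℏ ≈ 2.4495ℏ, while L_z,max = lℏ = 2ℏ.
Since |L| > L_z,max, the vector can never point exactly along z; the closest it comes is θ_min = arccos(2/√6) ≈ 35.3°.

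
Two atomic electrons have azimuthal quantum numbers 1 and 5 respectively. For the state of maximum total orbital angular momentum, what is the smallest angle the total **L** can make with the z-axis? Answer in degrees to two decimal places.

Angular momentum addition gives L = |l₁ − l₂|, …, l₁ + l₂.
So L can be 4, 5, 6.
The maximum is L = 6, with |L_tot| = ℏ√(6·7) = √42 ℏ.
The minimum angle with z is arccos(6/√42) ≈ 22.21°.

θ_min ≈ 22.21°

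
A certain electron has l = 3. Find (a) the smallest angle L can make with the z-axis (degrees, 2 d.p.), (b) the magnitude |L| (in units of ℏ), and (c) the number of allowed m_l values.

cos θ_min = 3/√12, so θ_min ≈ 30.00°.
|L| = ℏ√(3·4) = 2√3 ℏ ≈ 3.464ℏ.
There are 2l+1 = 7 values of m_l.

θ_min ≈ 30.00°; |L| = 2√3 ℏ ≈ 3.464ℏ; 7 values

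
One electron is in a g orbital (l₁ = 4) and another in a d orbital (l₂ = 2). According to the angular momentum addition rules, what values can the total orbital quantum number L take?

Angular momentum addition gives L = |l₁ − l₂|, …, l₁ + l₂.
L ∈ {2, 3, 4, 5, 6}.

L = 2, 3, 4, 5, 6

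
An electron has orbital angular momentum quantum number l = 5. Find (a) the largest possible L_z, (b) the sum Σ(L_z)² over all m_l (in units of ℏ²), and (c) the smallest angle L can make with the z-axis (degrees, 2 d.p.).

L_z,max = lℏ = 5ℏ.
Σ m_l² = 110, so Σ(L_z)² = 110 ℏ².
cos θ_min = 5/√30, so θ_min ≈ 24.09°.

L_z,max = 5ℏ; Σ(L_z)² = 110 ℏ²; θ_min ≈ 24.09°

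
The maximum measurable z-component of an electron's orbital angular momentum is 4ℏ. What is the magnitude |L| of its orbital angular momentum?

Since max m_l = l, l = 4.
|L| = √(l(l+1)) ℏ = 2√5 ℏ.

|L| = 2√5 ℏ ≈ 4.472ℏ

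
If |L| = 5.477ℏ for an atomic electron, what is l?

l = 5

Since |L|² = l(l+1)ℏ², l(l+1) = 30.
The positive root is l = 5.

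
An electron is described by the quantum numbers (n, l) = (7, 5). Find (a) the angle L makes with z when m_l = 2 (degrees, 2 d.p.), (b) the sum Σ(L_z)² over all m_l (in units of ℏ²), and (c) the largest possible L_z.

For m_l = 2: cos θ = 2/√30, θ ≈ 68.58°.
Σ m_l² = 110, so Σ(L_z)² = 110 ℏ².
L_z,max = lℏ = 5ℏ.

θ(m_l=2) ≈ 68.58°; Σ(L_z)² = 110 ℏ²; L_z,max = 5ℏ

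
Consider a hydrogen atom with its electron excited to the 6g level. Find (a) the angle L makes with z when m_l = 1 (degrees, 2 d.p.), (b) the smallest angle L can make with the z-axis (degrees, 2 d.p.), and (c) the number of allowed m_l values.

θ(m_l=1) ≈ 77.08°; θ_min ≈ 26.57°; 9 values

The 6g level has l = 4.
For m_l = 1: cos θ = 1/√20, θ ≈ 77.08°.
cos θ_min = 4/√20, so θ_min ≈ 26.57°.
There are 2l+1 = 9 values of m_l.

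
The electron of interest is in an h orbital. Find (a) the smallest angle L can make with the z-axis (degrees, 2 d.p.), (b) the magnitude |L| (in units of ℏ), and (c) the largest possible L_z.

θ_min ≈ 24.09°; |L| = √30 ℏ ≈ 5.477ℏ; L_z,max = 5ℏ

An h state has l = 5.
cos θ_min = 5/√30, so θ_min ≈ 24.09°.
|L| = ℏ√(5·6) = √30 ℏ ≈ 5.477ℏ.
L_z,max = lℏ = 5ℏ.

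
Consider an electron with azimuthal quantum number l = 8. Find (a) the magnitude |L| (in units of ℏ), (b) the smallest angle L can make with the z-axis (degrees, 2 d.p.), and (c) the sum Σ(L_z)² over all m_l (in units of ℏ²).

|L| = 6√2 ℏ ≈ 8.485ℏ; θ_min ≈ 19.47°; Σ(L_z)² = 408 ℏ²

|L| = ℏ√(8·9) = 6√2 ℏ ≈ 8.485ℏ.
cos θ_min = 8/√72, so θ_min ≈ 19.47°.
Σ m_l² = 408, so Σ(L_z)² = 408 ℏ².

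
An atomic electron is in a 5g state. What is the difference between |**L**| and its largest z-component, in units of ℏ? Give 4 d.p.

For 5g, l = 4.
|L| = 2√5 ℏ ≈ 4.4721ℏ, while L_z,max = lℏ = 4ℏ.
The difference is (2√5 − 4)ℏ ≈ 0.4721ℏ.

|L| − L_z,max ≈ 0.4721ℏ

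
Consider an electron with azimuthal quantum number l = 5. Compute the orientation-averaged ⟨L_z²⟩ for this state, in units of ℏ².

⟨L_z²⟩ = 10 ℏ²

m_l ∈ {-5, -4, -3, -2, -1, 0, 1, 2, 3, 4, 5}.
Average of L_z² over 11 states: 110/11 ℏ² = 10 ℏ².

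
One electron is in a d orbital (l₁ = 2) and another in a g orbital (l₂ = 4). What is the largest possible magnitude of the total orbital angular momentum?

|L_tot|_max = √42 ℏ ≈ 6.481ℏ

Angular momentum addition gives L = |l₁ − l₂|, …, l₁ + l₂.
L ∈ {2, 3, 4, 5, 6}.
The largest magnitude corresponds to L = 6: |L_tot| = ℏ√(6·7) = √42 ℏ.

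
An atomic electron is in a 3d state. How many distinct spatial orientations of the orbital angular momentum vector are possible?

5

The 3d subshell has l = 2.
The number of m_l values is 2l + 1 = 2·2 + 1 = 5.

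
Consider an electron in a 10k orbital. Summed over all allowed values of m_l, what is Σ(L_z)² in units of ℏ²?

The 10k subshell has l = 7.
m_l ∈ {-7, -6, -5, -4, -3, -2, -1, 0, 1, 2, 3, 4, 5, 6, 7}.
Summing m² from −7 to 7: Σ m_l² = 280.

Σ(L_z)² = 280 ℏ²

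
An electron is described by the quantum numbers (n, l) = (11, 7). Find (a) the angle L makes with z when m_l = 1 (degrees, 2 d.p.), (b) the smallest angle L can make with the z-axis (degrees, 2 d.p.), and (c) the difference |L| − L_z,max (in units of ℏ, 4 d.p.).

For m_l = 1: cos θ = 1/√56, θ ≈ 82.32°.
cos θ_min = 7/√56, so θ_min ≈ 20.70°.
|L| − L_z,max = (2√14 − 7)ℏ ≈ 0.4833ℏ.

θ(m_l=1) ≈ 82.32°; θ_min ≈ 20.70°; |L|−L_z,max ≈ 0.4833ℏ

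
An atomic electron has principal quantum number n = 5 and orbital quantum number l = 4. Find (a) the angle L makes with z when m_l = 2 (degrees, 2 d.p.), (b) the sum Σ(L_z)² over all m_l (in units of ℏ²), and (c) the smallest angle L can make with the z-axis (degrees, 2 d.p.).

θ(m_l=2) ≈ 63.43°; Σ(L_z)² = 60 ℏ²; θ_min ≈ 26.57°

For m_l = 2: cos θ = 2/√20, θ ≈ 63.43°.
Σ m_l² = 60, so Σ(L_z)² = 60 ℏ².
cos θ_min = 4/√20, so θ_min ≈ 26.57°.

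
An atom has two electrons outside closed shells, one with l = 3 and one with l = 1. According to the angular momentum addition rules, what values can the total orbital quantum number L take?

The total orbital quantum number L ranges from |l₁ − l₂| to l₁ + l₂ in integer steps.
So L can be 2, 3, 4.

L = 2, 3, 4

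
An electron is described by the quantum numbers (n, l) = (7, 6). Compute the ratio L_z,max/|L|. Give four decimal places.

L_z,max/|L| = 0.9258

|L| = √42 ℏ ≈ 6.4807ℏ, while L_z,max = lℏ = 6ℏ.
L_z,max/|L| = 6/√42 = 0.9258.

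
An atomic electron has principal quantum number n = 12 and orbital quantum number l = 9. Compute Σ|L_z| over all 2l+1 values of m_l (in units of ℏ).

m_l ∈ {-9, -8, -7, -6, -5, -4, -3, -2, -1, 0, 1, 2, 3, 4, 5, 6, 7, 8, 9}.
Σ|m_l| = l(l+1) = 90.

Σ|L_z| = 90 ℏ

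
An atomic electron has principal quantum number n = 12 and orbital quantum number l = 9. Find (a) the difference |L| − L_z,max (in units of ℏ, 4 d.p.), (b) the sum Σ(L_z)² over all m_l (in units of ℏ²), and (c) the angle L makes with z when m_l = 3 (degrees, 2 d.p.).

|L|−L_z,max ≈ 0.4868ℏ; Σ(L_z)² = 570 ℏ²; θ(m_l=3) ≈ 71.57°

|L| − L_z,max = (3√10 − 9)ℏ ≈ 0.4868ℏ.
Σ m_l² = 570, so Σ(L_z)² = 570 ℏ².
For m_l = 3: cos θ = 3/√90, θ ≈ 71.57°.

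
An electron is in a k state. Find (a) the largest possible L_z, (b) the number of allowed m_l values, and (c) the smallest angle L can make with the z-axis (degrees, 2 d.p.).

A k state has l = 7.
L_z,max = lℏ = 7ℏ.
There are 2l+1 = 15 values of m_l.
cos θ_min = 7/√56, so θ_min ≈ 20.70°.

L_z,max = 7ℏ; 15 values; θ_min ≈ 20.70°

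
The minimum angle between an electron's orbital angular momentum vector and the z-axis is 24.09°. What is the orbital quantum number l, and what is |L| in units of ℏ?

l = 5, |L| = √30 ℏ ≈ 5.477ℏ

At minimum angle, m_l = l, so cos θ = l/√(l(l+1)); cos²θ = l/(l+1) = 0.8334.
l = cos²θ/sin²θ ≈ 5.
Then |L| = ℏ√(5·6) = √30 ℏ.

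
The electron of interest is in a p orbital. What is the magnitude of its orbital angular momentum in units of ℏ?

|L| = √2 ℏ ≈ 1.414ℏ

A p state has l = 1.
|L| = ℏ√(l(l+1)) = ℏ√(1·2) = √2 ℏ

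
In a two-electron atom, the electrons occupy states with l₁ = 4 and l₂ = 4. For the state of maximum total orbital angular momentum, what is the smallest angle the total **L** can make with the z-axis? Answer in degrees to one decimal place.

By the triangle rule, |l₁ − l₂| ≤ L ≤ l₁ + l₂.
Allowed values: L = 0, 1, 2, 3, 4, 5, 6, 7, 8.
The maximum is L = 8, with |L_tot| = ℏ√(8·9) = 6√2 ℏ.
The minimum angle with z is arccos(8/√72) ≈ 19.5°.

θ_min ≈ 19.5°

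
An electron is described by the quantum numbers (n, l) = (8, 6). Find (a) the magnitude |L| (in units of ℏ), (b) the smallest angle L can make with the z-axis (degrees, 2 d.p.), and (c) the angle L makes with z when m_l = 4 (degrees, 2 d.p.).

|L| = ℏ√(6·7) = √42 ℏ ≈ 6.481ℏ.
cos θ_min = 6/√42, so θ_min ≈ 22.21°.
For m_l = 4: cos θ = 4/√42, θ ≈ 51.89°.

|L| = √42 ℏ ≈ 6.481ℏ; θ_min ≈ 22.21°; θ(m_l=4) ≈ 51.89°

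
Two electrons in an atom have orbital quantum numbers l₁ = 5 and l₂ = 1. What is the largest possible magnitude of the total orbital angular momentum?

|L_tot|_max = √42 ℏ ≈ 6.481ℏ

Angular momentum addition gives L = |l₁ − l₂|, …, l₁ + l₂.
So L can be 4, 5, 6.
The largest magnitude corresponds to L = 6: |L_tot| = ℏ√(6·7) = √42 ℏ.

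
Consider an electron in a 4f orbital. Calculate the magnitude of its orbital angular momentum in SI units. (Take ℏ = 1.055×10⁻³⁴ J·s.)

4f means n = 4, l = 3.
|L| = ℏ√(l(l+1)) = ℏ√(3·4) = 2√3 ℏ
Numerically, |L| = 3.464 × (1.055×10⁻³⁴ J·s) = 3.655×10⁻³⁴ J·s.

|L| = 3.655×10⁻³⁴ J·s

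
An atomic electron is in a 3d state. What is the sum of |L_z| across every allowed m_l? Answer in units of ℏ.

The 3d subshell has l = 2.
The allowed m_l values are -2, -1, 0, 1, 2.
Σ|m_l| = l(l+1) = 6.

Σ|L_z| = 6 ℏ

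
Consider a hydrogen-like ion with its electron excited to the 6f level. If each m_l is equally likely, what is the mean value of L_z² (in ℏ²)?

⟨L_z²⟩ = 4 ℏ²

The 6f level has l = 3.
m_l ∈ {-3, -2, -1, 0, 1, 2, 3}.
⟨L_z²⟩ = ℏ²·(Σ m_l²)/(2l+1) = ℏ²·28/7 = 4ℏ².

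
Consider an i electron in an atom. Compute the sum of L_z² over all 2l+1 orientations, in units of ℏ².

Σ(L_z)² = 182 ℏ²

For an i orbital, l = 6.
m_l ∈ {-6, -5, -4, -3, -2, -1, 0, 1, 2, 3, 4, 5, 6}.
Σ m_l² = 2·(1 + 4 + 9 + 16 + 25 + 36) = 182.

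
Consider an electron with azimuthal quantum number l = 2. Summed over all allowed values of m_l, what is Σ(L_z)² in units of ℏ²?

m_l runs from −2 to 2, i.e. {-2, -1, 0, 1, 2}.
Summing m² from −2 to 2: Σ m_l² = 10.

Σ(L_z)² = 10 ℏ²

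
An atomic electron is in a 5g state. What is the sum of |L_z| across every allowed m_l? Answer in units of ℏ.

The 5g subshell has l = 4.
m_l ∈ {-4, -3, -2, -1, 0, 1, 2, 3, 4}.
Σ|m_l| = l(l+1) = 20.

Σ|L_z| = 20 ℏ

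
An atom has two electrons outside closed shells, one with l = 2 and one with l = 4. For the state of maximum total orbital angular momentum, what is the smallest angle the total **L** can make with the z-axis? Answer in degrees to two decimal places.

L runs from |2 − 4| = 2 to 2 + 4 = 6.
So L can be 2, 3, 4, 5, 6.
The maximum is L = 6, with |L_tot| = ℏ√(6·7) = √42 ℏ.
The minimum angle with z is arccos(6/√42) ≈ 22.21°.

θ_min ≈ 22.21°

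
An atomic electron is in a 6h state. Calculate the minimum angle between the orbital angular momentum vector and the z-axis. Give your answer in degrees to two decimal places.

The 6h subshell has l = 5.
|L|² = l(l+1)ℏ² = 30ℏ², so |L| = √30 ℏ.
The smallest angle corresponds to the largest L_z, i.e. m_l = l = 5, giving L_z = 5ℏ.
cos θ_min = 5/√30, so θ_min ≈ 24.09°.

θ_min ≈ 24.09°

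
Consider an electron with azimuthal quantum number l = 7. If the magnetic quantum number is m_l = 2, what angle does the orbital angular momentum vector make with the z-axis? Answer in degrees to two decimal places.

|L| = ℏ√(l(l+1)) = 2√14 ℏ.
L_z = m_l ℏ = 2ℏ.
cos θ = L_z/|L| = 2/√56, so θ ≈ 74.50°.

θ ≈ 74.50°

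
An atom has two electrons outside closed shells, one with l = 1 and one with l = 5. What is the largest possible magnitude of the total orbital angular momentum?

|L_tot|_max = √42 ℏ ≈ 6.481ℏ

Angular momentum addition gives L = |l₁ − l₂|, …, l₁ + l₂.
L ∈ {4, 5, 6}.
The largest magnitude corresponds to L = 6: |L_tot| = ℏ√(6·7) = √42 ℏ.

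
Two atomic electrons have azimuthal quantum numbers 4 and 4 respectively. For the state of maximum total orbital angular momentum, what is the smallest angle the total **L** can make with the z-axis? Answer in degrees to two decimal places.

The total orbital quantum number L ranges from |l₁ − l₂| to l₁ + l₂ in integer steps.
L ∈ {0, 1, 2, 3, 4, 5, 6, 7, 8}.
The maximum is L = 8, with |L_tot| = ℏ√(8·9) = 6√2 ℏ.
The minimum angle with z is arccos(8/√72) ≈ 19.47°.

θ_min ≈ 19.47°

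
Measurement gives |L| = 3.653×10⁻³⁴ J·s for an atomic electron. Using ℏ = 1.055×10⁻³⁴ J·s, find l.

|L|/ℏ = (3.653×10⁻³⁴)/(1.055×10⁻³⁴) ≈ 3.463.
(|L|/ℏ)² = l(l+1) ≈ 11.99 ⇒ l = 3.

l = 3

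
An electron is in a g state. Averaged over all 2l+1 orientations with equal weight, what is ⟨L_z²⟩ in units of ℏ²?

A g state has l = 4.
m_l ∈ {-4, -3, -2, -1, 0, 1, 2, 3, 4}.
⟨L_z²⟩ = ℏ²·l(l+1)/3 = 6.667ℏ².

⟨L_z²⟩ = 6.667 ℏ²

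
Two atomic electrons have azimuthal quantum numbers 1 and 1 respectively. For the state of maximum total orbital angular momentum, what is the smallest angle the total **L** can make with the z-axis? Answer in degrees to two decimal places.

θ_min ≈ 35.26°

By the triangle rule, |l₁ − l₂| ≤ L ≤ l₁ + l₂.
So L can be 0, 1, 2.
The maximum is L = 2, with |L_tot| = ℏ√(2·3) = √6 ℏ.
The minimum angle with z is arccos(2/√6) ≈ 35.26°.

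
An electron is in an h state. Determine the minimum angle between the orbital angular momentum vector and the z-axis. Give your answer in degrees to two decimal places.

An h state has l = 5.
|L| = ℏ√(l(l+1)) = √30 ℏ.
The smallest angle corresponds to the largest L_z, i.e. m_l = l = 5, giving L_z = 5ℏ.
cos θ_min = 5/√30, so θ_min ≈ 24.09°.

θ_min ≈ 24.09°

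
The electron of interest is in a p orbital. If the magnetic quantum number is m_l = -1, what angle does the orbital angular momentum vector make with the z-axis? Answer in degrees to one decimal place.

The letter p corresponds to l = 1.
|L| = √(l(l+1)) ℏ = √2 ℏ.
L_z = m_l ℏ = −1ℏ.
cos θ = L_z/|L| = -1/√2, so θ ≈ 135.0°.

θ ≈ 135.0°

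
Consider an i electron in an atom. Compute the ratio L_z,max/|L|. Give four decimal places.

L_z,max/|L| = 0.9258

The letter i corresponds to l = 6.
|L| = √42 ℏ ≈ 6.4807ℏ, while L_z,max = lℏ = 6ℏ.
L_z,max/|L| = 6/√42 = 0.9258.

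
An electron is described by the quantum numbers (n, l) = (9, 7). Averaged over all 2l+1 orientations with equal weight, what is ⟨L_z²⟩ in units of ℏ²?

The allowed m_l values are -7, -6, -5, -4, -3, -2, -1, 0, 1, 2, 3, 4, 5, 6, 7.
Average of L_z² over 15 states: 280/15 ℏ² = 18.67 ℏ².

⟨L_z²⟩ = 18.67 ℏ²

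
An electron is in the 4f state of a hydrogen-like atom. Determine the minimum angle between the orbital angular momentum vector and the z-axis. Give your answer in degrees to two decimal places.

θ_min ≈ 30.00°

For 4f, l = 3.
|L| = ℏ√(l(l+1)) = 2√3 ℏ.
The smallest angle corresponds to the largest L_z, i.e. m_l = l = 3, giving L_z = 3ℏ.
cos θ_min = 3/√12, so θ_min ≈ 30.00°.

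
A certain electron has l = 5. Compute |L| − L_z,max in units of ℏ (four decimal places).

|L| = √30 ℏ ≈ 5.4772ℏ, while L_z,max = lℏ = 5ℏ.
The difference is (√30 − 5)ℏ ≈ 0.4772ℏ.

|L| − L_z,max ≈ 0.4772ℏ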